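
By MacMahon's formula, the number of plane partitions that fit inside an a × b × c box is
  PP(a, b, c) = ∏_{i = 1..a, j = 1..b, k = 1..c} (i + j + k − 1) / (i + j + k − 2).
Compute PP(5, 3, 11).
PP(5, 3, 11) = 1837984512

Evaluate the triple product over i = 1..5, j = 1..3, k = 1..11. The factors are (2/1) · (3/2) · (4/3) · (5/4) · (6/5) · (7/6) · (8/7) · (9/8) · … (165 factors total). The numerators and denominators telescope so the product is an integer; carrying out the multiplication exactly gives PP(5, 3, 11) = 1837984512.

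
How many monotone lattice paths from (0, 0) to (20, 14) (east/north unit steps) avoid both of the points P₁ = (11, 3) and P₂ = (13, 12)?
Number of paths = 1144348120

Inclusion–exclusion. Total paths: C(34, 20) = 1391975640. Through P₁: C(14, 11)·C(20, 9) = 61137440. Through P₂: C(25, 13)·C(9, 7) = 187210800. Since P₁ is strictly southwest of P₂, a monotone path through both must visit P₁ then P₂; paths through both = C(14, 11)·C(11, 2)·C(9, 7) = 720720. Avoid both = 1391975640 − 61137440 − 187210800 + 720720 = 1144348120.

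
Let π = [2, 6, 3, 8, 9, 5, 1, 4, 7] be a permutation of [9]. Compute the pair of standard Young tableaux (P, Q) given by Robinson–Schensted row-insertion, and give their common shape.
P = [1, 3, 4, 7] / [2, 5, 9] / [6, 8];  Q = [1, 2, 4, 5] / [3, 6, 9] / [7, 8];  common shape = (4, 3, 2)

Row-insert the values π_1, π_2, … into P one at a time, bumping the leftmost entry strictly greater than the inserted value down to the next row. The recording tableau Q records, in position (i, j), the step at which that cell was added to P.
  Insert 2 (step 1): P = [2];  Q = [1]
  Insert 6 (step 2): P = [2, 6];  Q = [1, 2]
  Insert 3 (step 3): P = [2, 3] / [6];  Q = [1, 2] / [3]
  Insert 8 (step 4): P = [2, 3, 8] / [6];  Q = [1, 2, 4] / [3]
  Insert 9 (step 5): P = [2, 3, 8, 9] / [6];  Q = [1, 2, 4, 5] / [3]
  Insert 5 (step 6): P = [2, 3, 5, 9] / [6, 8];  Q = [1, 2, 4, 5] / [3, 6]
  Insert 1 (step 7): P = [1, 3, 5, 9] / [2, 8] / [6];  Q = [1, 2, 4, 5] / [3, 6] / [7]
  Insert 4 (step 8): P = [1, 3, 4, 9] / [2, 5] / [6, 8];  Q = [1, 2, 4, 5] / [3, 6] / [7, 8]
  Insert 7 (step 9): P = [1, 3, 4, 7] / [2, 5, 9] / [6, 8];  Q = [1, 2, 4, 5] / [3, 6, 9] / [7, 8]
Final shape: (4, 3, 2).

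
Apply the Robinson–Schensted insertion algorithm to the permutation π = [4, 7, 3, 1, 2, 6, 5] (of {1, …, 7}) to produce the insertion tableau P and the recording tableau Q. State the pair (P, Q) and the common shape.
P = [1, 2, 5] / [3, 6] / [4, 7];  Q = [1, 2, 6] / [3, 5] / [4, 7];  common shape = (3, 2, 2)

Row-insert the values π_1, π_2, … into P one at a time, bumping the leftmost entry strictly greater than the inserted value down to the next row. The recording tableau Q records, in position (i, j), the step at which that cell was added to P.
  Insert 4 (step 1): P = [4];  Q = [1]
  Insert 7 (step 2): P = [4, 7];  Q = [1, 2]
  Insert 3 (step 3): P = [3, 7] / [4];  Q = [1, 2] / [3]
  Insert 1 (step 4): P = [1, 7] / [3] / [4];  Q = [1, 2] / [3] / [4]
  Insert 2 (step 5): P = [1, 2] / [3, 7] / [4];  Q = [1, 2] / [3, 5] / [4]
  Insert 6 (step 6): P = [1, 2, 6] / [3, 7] / [4];  Q = [1, 2, 6] / [3, 5] / [4]
  Insert 5 (step 7): P = [1, 2, 5] / [3, 6] / [4, 7];  Q = [1, 2, 6] / [3, 5] / [4, 7]
Final shape: (3, 2, 2).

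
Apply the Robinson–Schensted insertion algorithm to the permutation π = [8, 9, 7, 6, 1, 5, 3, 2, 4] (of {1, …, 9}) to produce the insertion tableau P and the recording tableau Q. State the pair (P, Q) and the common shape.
P = [1, 2, 4] / [3, 9] / [5] / [6] / [7] / [8];  Q = [1, 2, 9] / [3, 6] / [4] / [5] / [7] / [8];  common shape = (3, 2, 1, 1, 1, 1)

Row-insert the values π_1, π_2, … into P one at a time, bumping the leftmost entry strictly greater than the inserted value down to the next row. The recording tableau Q records, in position (i, j), the step at which that cell was added to P.
  Insert 8 (step 1): P = [8];  Q = [1]
  Insert 9 (step 2): P = [8, 9];  Q = [1, 2]
  Insert 7 (step 3): P = [7, 9] / [8];  Q = [1, 2] / [3]
  Insert 6 (step 4): P = [6, 9] / [7] / [8];  Q = [1, 2] / [3] / [4]
  Insert 1 (step 5): P = [1, 9] / [6] / [7] / [8];  Q = [1, 2] / [3] / [4] / [5]
  Insert 5 (step 6): P = [1, 5] / [6, 9] / [7] / [8];  Q = [1, 2] / [3, 6] / [4] / [5]
  Insert 3 (step 7): P = [1, 3] / [5, 9] / [6] / [7] / [8];  Q = [1, 2] / [3, 6] / [4] / [5] / [7]
  Insert 2 (step 8): P = [1, 2] / [3, 9] / [5] / [6] / [7] / [8];  Q = [1, 2] / [3, 6] / [4] / [5] / [7] / [8]
  Insert 4 (step 9): P = [1, 2, 4] / [3, 9] / [5] / [6] / [7] / [8];  Q = [1, 2, 9] / [3, 6] / [4] / [5] / [7] / [8]
Final shape: (3, 2, 1, 1, 1, 1).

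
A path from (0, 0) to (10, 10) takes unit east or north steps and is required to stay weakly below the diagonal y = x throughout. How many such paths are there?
Number of paths = 16796

By the reflection principle (André's argument), the number of monotone paths to (10, 10) with n ≤ m that never go above y = x is C(20, 10) − C(20, 11) = 184756 − 167960 = 16796.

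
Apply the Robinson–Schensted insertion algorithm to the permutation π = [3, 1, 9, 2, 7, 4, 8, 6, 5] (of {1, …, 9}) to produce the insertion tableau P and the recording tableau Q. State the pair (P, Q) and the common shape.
P = [1, 2, 4, 5] / [3, 6, 8] / [7] / [9];  Q = [1, 3, 5, 7] / [2, 4, 8] / [6] / [9];  common shape = (4, 3, 1, 1)

Row-insert the values π_1, π_2, … into P one at a time, bumping the leftmost entry strictly greater than the inserted value down to the next row. The recording tableau Q records, in position (i, j), the step at which that cell was added to P.
  Insert 3 (step 1): P = [3];  Q = [1]
  Insert 1 (step 2): P = [1] / [3];  Q = [1] / [2]
  Insert 9 (step 3): P = [1, 9] / [3];  Q = [1, 3] / [2]
  Insert 2 (step 4): P = [1, 2] / [3, 9];  Q = [1, 3] / [2, 4]
  Insert 7 (step 5): P = [1, 2, 7] / [3, 9];  Q = [1, 3, 5] / [2, 4]
  Insert 4 (step 6): P = [1, 2, 4] / [3, 7] / [9];  Q = [1, 3, 5] / [2, 4] / [6]
  Insert 8 (step 7): P = [1, 2, 4, 8] / [3, 7] / [9];  Q = [1, 3, 5, 7] / [2, 4] / [6]
  Insert 6 (step 8): P = [1, 2, 4, 6] / [3, 7, 8] / [9];  Q = [1, 3, 5, 7] / [2, 4, 8] / [6]
  Insert 5 (step 9): P = [1, 2, 4, 5] / [3, 6, 8] / [7] / [9];  Q = [1, 3, 5, 7] / [2, 4, 8] / [6] / [9]
Final shape: (4, 3, 1, 1).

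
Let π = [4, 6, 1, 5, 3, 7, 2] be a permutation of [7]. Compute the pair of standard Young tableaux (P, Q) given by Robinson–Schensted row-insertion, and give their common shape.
P = [1, 2, 7] / [3, 5] / [4] / [6];  Q = [1, 2, 6] / [3, 4] / [5] / [7];  common shape = (3, 2, 1, 1)

Row-insert the values π_1, π_2, … into P one at a time, bumping the leftmost entry strictly greater than the inserted value down to the next row. The recording tableau Q records, in position (i, j), the step at which that cell was added to P.
  Insert 4 (step 1): P = [4];  Q = [1]
  Insert 6 (step 2): P = [4, 6];  Q = [1, 2]
  Insert 1 (step 3): P = [1, 6] / [4];  Q = [1, 2] / [3]
  Insert 5 (step 4): P = [1, 5] / [4, 6];  Q = [1, 2] / [3, 4]
  Insert 3 (step 5): P = [1, 3] / [4, 5] / [6];  Q = [1, 2] / [3, 4] / [5]
  Insert 7 (step 6): P = [1, 3, 7] / [4, 5] / [6];  Q = [1, 2, 6] / [3, 4] / [5]
  Insert 2 (step 7): P = [1, 2, 7] / [3, 5] / [4] / [6];  Q = [1, 2, 6] / [3, 4] / [5] / [7]
Final shape: (3, 2, 1, 1).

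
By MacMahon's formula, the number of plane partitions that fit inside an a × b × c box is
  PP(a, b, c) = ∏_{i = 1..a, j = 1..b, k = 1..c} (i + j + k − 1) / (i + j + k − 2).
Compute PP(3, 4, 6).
PP(3, 4, 6) = 457380

Evaluate the triple product over i = 1..3, j = 1..4, k = 1..6. The factors are (2/1) · (3/2) · (4/3) · (5/4) · (6/5) · (7/6) · (3/2) · (4/3) · … (72 factors total). The numerators and denominators telescope so the product is an integer; carrying out the multiplication exactly gives PP(3, 4, 6) = 457380.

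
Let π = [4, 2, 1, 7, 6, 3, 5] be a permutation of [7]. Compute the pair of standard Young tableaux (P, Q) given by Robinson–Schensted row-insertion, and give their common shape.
P = [1, 3, 5] / [2, 6] / [4, 7];  Q = [1, 4, 7] / [2, 5] / [3, 6];  common shape = (3, 2, 2)

Row-insert the values π_1, π_2, … into P one at a time, bumping the leftmost entry strictly greater than the inserted value down to the next row. The recording tableau Q records, in position (i, j), the step at which that cell was added to P.
  Insert 4 (step 1): P = [4];  Q = [1]
  Insert 2 (step 2): P = [2] / [4];  Q = [1] / [2]
  Insert 1 (step 3): P = [1] / [2] / [4];  Q = [1] / [2] / [3]
  Insert 7 (step 4): P = [1, 7] / [2] / [4];  Q = [1, 4] / [2] / [3]
  Insert 6 (step 5): P = [1, 6] / [2, 7] / [4];  Q = [1, 4] / [2, 5] / [3]
  Insert 3 (step 6): P = [1, 3] / [2, 6] / [4, 7];  Q = [1, 4] / [2, 5] / [3, 6]
  Insert 5 (step 7): P = [1, 3, 5] / [2, 6] / [4, 7];  Q = [1, 4, 7] / [2, 5] / [3, 6]
Final shape: (3, 2, 2).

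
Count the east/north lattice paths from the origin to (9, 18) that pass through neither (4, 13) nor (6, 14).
Number of paths = 2980365

Inclusion–exclusion. Total paths: C(27, 9) = 4686825. Through P₁: C(17, 4)·C(10, 5) = 599760. Through P₂: C(20, 6)·C(7, 3) = 1356600. Since P₁ is strictly southwest of P₂, a monotone path through both must visit P₁ then P₂; paths through both = C(17, 4)·C(3, 2)·C(7, 3) = 249900. Avoid both = 4686825 − 599760 − 1356600 + 249900 = 2980365.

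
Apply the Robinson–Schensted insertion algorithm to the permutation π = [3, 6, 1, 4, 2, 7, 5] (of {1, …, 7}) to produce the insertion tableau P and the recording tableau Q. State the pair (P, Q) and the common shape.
P = [1, 2, 5] / [3, 4, 7] / [6];  Q = [1, 2, 6] / [3, 4, 7] / [5];  common shape = (3, 3, 1)

Row-insert the values π_1, π_2, … into P one at a time, bumping the leftmost entry strictly greater than the inserted value down to the next row. The recording tableau Q records, in position (i, j), the step at which that cell was added to P.
  Insert 3 (step 1): P = [3];  Q = [1]
  Insert 6 (step 2): P = [3, 6];  Q = [1, 2]
  Insert 1 (step 3): P = [1, 6] / [3];  Q = [1, 2] / [3]
  Insert 4 (step 4): P = [1, 4] / [3, 6];  Q = [1, 2] / [3, 4]
  Insert 2 (step 5): P = [1, 2] / [3, 4] / [6];  Q = [1, 2] / [3, 4] / [5]
  Insert 7 (step 6): P = [1, 2, 7] / [3, 4] / [6];  Q = [1, 2, 6] / [3, 4] / [5]
  Insert 5 (step 7): P = [1, 2, 5] / [3, 4, 7] / [6];  Q = [1, 2, 6] / [3, 4, 7] / [5]
Final shape: (3, 3, 1).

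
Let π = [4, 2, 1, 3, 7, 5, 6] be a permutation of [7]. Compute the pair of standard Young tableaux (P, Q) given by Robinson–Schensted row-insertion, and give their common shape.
P = [1, 3, 5, 6] / [2, 7] / [4];  Q = [1, 4, 5, 7] / [2, 6] / [3];  common shape = (4, 2, 1)

Row-insert the values π_1, π_2, … into P one at a time, bumping the leftmost entry strictly greater than the inserted value down to the next row. The recording tableau Q records, in position (i, j), the step at which that cell was added to P.
  Insert 4 (step 1): P = [4];  Q = [1]
  Insert 2 (step 2): P = [2] / [4];  Q = [1] / [2]
  Insert 1 (step 3): P = [1] / [2] / [4];  Q = [1] / [2] / [3]
  Insert 3 (step 4): P = [1, 3] / [2] / [4];  Q = [1, 4] / [2] / [3]
  Insert 7 (step 5): P = [1, 3, 7] / [2] / [4];  Q = [1, 4, 5] / [2] / [3]
  Insert 5 (step 6): P = [1, 3, 5] / [2, 7] / [4];  Q = [1, 4, 5] / [2, 6] / [3]
  Insert 6 (step 7): P = [1, 3, 5, 6] / [2, 7] / [4];  Q = [1, 4, 5, 7] / [2, 6] / [3]
Final shape: (4, 2, 1).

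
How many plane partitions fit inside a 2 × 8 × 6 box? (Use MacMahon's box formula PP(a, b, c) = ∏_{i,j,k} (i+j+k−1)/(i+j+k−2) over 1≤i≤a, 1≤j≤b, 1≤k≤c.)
PP(2, 8, 6) = 2147145

Evaluate the triple product over i = 1..2, j = 1..8, k = 1..6. The factors are (2/1) · (3/2) · (4/3) · (5/4) · (6/5) · (7/6) · (3/2) · (4/3) · … (96 factors total). The numerators and denominators telescope so the product is an integer; carrying out the multiplication exactly gives PP(2, 8, 6) = 2147145.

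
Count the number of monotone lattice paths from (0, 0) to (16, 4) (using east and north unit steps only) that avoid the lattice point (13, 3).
Number of paths = 2605

Total paths from (0, 0) to (16, 4): C(20, 16) = 4845. Paths through (13, 3): (paths (0, 0) → (13, 3)) × (paths (13, 3) → (16, 4)) = C(16, 13) · C(4, 3) = 560 · 4 = 2240. Avoidance count = 4845 − 2240 = 2605.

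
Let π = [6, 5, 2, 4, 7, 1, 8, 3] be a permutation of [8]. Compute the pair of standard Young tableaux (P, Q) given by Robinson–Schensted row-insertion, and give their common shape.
P = [1, 3, 7, 8] / [2, 4] / [5] / [6];  Q = [1, 4, 5, 7] / [2, 8] / [3] / [6];  common shape = (4, 2, 1, 1)

Row-insert the values π_1, π_2, … into P one at a time, bumping the leftmost entry strictly greater than the inserted value down to the next row. The recording tableau Q records, in position (i, j), the step at which that cell was added to P.
  Insert 6 (step 1): P = [6];  Q = [1]
  Insert 5 (step 2): P = [5] / [6];  Q = [1] / [2]
  Insert 2 (step 3): P = [2] / [5] / [6];  Q = [1] / [2] / [3]
  Insert 4 (step 4): P = [2, 4] / [5] / [6];  Q = [1, 4] / [2] / [3]
  Insert 7 (step 5): P = [2, 4, 7] / [5] / [6];  Q = [1, 4, 5] / [2] / [3]
  Insert 1 (step 6): P = [1, 4, 7] / [2] / [5] / [6];  Q = [1, 4, 5] / [2] / [3] / [6]
  Insert 8 (step 7): P = [1, 4, 7, 8] / [2] / [5] / [6];  Q = [1, 4, 5, 7] / [2] / [3] / [6]
  Insert 3 (step 8): P = [1, 3, 7, 8] / [2, 4] / [5] / [6];  Q = [1, 4, 5, 7] / [2, 8] / [3] / [6]
Final shape: (4, 2, 1, 1).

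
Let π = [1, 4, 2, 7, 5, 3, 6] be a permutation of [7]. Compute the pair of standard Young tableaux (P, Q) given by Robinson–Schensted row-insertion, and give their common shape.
P = [1, 2, 3, 6] / [4, 5] / [7];  Q = [1, 2, 4, 7] / [3, 5] / [6];  common shape = (4, 2, 1)

Row-insert the values π_1, π_2, … into P one at a time, bumping the leftmost entry strictly greater than the inserted value down to the next row. The recording tableau Q records, in position (i, j), the step at which that cell was added to P.
  Insert 1 (step 1): P = [1];  Q = [1]
  Insert 4 (step 2): P = [1, 4];  Q = [1, 2]
  Insert 2 (step 3): P = [1, 2] / [4];  Q = [1, 2] / [3]
  Insert 7 (step 4): P = [1, 2, 7] / [4];  Q = [1, 2, 4] / [3]
  Insert 5 (step 5): P = [1, 2, 5] / [4, 7];  Q = [1, 2, 4] / [3, 5]
  Insert 3 (step 6): P = [1, 2, 3] / [4, 5] / [7];  Q = [1, 2, 4] / [3, 5] / [6]
  Insert 6 (step 7): P = [1, 2, 3, 6] / [4, 5] / [7];  Q = [1, 2, 4, 7] / [3, 5] / [6]
Final shape: (4, 2, 1).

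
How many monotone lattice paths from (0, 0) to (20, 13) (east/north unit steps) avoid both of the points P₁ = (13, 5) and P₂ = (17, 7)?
Number of paths = 499754304

Inclusion–exclusion. Total paths: C(33, 20) = 573166440. Through P₁: C(18, 13)·C(15, 7) = 55135080. Through P₂: C(24, 17)·C(9, 3) = 29072736. Since P₁ is strictly southwest of P₂, a monotone path through both must visit P₁ then P₂; paths through both = C(18, 13)·C(6, 4)·C(9, 3) = 10795680. Avoid both = 573166440 − 55135080 − 29072736 + 10795680 = 499754304.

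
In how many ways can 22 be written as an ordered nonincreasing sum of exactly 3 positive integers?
p(22, 3 parts) = 40

Partitions of n into exactly k parts are in bijection with partitions of n − k into at most k parts (subtract 1 from each part). So p(22, exactly 3) = p(19, parts ≤ 3). Computing via the recurrence p(m, j) = p(m, j−1) + p(m−j, j) gives 40.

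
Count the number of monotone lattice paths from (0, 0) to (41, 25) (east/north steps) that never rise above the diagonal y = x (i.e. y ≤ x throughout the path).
Number of paths = 424618798185894312

By the reflection principle (André's argument), the number of monotone paths to (41, 25) with n ≤ m that never go above y = x is C(66, 41) − C(66, 42) = 1049058207282797712 − 624439409096903400 = 424618798185894312.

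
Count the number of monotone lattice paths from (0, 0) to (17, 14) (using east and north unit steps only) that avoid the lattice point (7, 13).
Number of paths = 264329805

Total paths from (0, 0) to (17, 14): C(31, 17) = 265182525. Paths through (7, 13): (paths (0, 0) → (7, 13)) × (paths (7, 13) → (17, 14)) = C(20, 7) · C(11, 10) = 77520 · 11 = 852720. Avoidance count = 265182525 − 852720 = 264329805.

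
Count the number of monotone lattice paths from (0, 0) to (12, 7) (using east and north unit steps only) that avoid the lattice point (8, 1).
Number of paths = 48498

Total paths from (0, 0) to (12, 7): C(19, 12) = 50388. Paths through (8, 1): (paths (0, 0) → (8, 1)) × (paths (8, 1) → (12, 7)) = C(9, 8) · C(10, 4) = 9 · 210 = 1890. Avoidance count = 50388 − 1890 = 48498.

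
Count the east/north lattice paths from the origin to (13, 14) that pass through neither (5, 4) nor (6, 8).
Number of paths = 10472724

Inclusion–exclusion. Total paths: C(27, 13) = 20058300. Through P₁: C(9, 5)·C(18, 8) = 5513508. Through P₂: C(14, 6)·C(13, 7) = 5153148. Since P₁ is strictly southwest of P₂, a monotone path through both must visit P₁ then P₂; paths through both = C(9, 5)·C(5, 1)·C(13, 7) = 1081080. Avoid both = 20058300 − 5513508 − 5153148 + 1081080 = 10472724.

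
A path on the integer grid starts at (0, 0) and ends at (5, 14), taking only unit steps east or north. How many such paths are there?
Number of paths = 11628

A monotone lattice path from (0, 0) to (5, 14) consists of 5 east steps and 14 north steps in some order, so it is determined by which 5 of the 19 steps are east. The count is C(19, 5) = 11628.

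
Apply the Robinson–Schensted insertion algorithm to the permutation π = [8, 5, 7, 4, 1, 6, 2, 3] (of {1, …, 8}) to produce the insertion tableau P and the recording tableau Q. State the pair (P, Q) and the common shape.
P = [1, 2, 3] / [4, 6] / [5, 7] / [8];  Q = [1, 3, 8] / [2, 6] / [4, 7] / [5];  common shape = (3, 2, 2, 1)

Row-insert the values π_1, π_2, … into P one at a time, bumping the leftmost entry strictly greater than the inserted value down to the next row. The recording tableau Q records, in position (i, j), the step at which that cell was added to P.
  Insert 8 (step 1): P = [8];  Q = [1]
  Insert 5 (step 2): P = [5] / [8];  Q = [1] / [2]
  Insert 7 (step 3): P = [5, 7] / [8];  Q = [1, 3] / [2]
  Insert 4 (step 4): P = [4, 7] / [5] / [8];  Q = [1, 3] / [2] / [4]
  Insert 1 (step 5): P = [1, 7] / [4] / [5] / [8];  Q = [1, 3] / [2] / [4] / [5]
  Insert 6 (step 6): P = [1, 6] / [4, 7] / [5] / [8];  Q = [1, 3] / [2, 6] / [4] / [5]
  Insert 2 (step 7): P = [1, 2] / [4, 6] / [5, 7] / [8];  Q = [1, 3] / [2, 6] / [4, 7] / [5]
  Insert 3 (step 8): P = [1, 2, 3] / [4, 6] / [5, 7] / [8];  Q = [1, 3, 8] / [2, 6] / [4, 7] / [5]
Final shape: (3, 2, 2, 1).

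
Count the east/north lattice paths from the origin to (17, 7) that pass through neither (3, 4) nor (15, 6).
Number of paths = 169067

Inclusion–exclusion. Total paths: C(24, 17) = 346104. Through P₁: C(7, 3)·C(17, 14) = 23800. Through P₂: C(21, 15)·C(3, 2) = 162792. Since P₁ is strictly southwest of P₂, a monotone path through both must visit P₁ then P₂; paths through both = C(7, 3)·C(14, 12)·C(3, 2) = 9555. Avoid both = 346104 − 23800 − 162792 + 9555 = 169067.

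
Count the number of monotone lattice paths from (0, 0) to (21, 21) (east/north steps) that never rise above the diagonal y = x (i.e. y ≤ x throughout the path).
Number of paths = 24466267020

By the reflection principle (André's argument), the number of monotone paths to (21, 21) with n ≤ m that never go above y = x is C(42, 21) − C(42, 22) = 538257874440 − 513791607420 = 24466267020.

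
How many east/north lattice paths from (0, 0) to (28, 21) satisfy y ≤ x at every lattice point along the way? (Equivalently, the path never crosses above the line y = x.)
Number of paths = 10772391370048

By the reflection principle (André's argument), the number of monotone paths to (28, 21) with n ≤ m that never go above y = x is C(49, 28) − C(49, 29) = 39049918716424 − 28277527346376 = 10772391370048.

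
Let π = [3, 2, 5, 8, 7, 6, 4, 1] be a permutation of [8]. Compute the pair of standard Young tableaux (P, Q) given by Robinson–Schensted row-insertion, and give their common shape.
P = [1, 4, 6] / [2, 5] / [3] / [7] / [8];  Q = [1, 3, 4] / [2, 5] / [6] / [7] / [8];  common shape = (3, 2, 1, 1, 1)

Row-insert the values π_1, π_2, … into P one at a time, bumping the leftmost entry strictly greater than the inserted value down to the next row. The recording tableau Q records, in position (i, j), the step at which that cell was added to P.
  Insert 3 (step 1): P = [3];  Q = [1]
  Insert 2 (step 2): P = [2] / [3];  Q = [1] / [2]
  Insert 5 (step 3): P = [2, 5] / [3];  Q = [1, 3] / [2]
  Insert 8 (step 4): P = [2, 5, 8] / [3];  Q = [1, 3, 4] / [2]
  Insert 7 (step 5): P = [2, 5, 7] / [3, 8];  Q = [1, 3, 4] / [2, 5]
  Insert 6 (step 6): P = [2, 5, 6] / [3, 7] / [8];  Q = [1, 3, 4] / [2, 5] / [6]
  Insert 4 (step 7): P = [2, 4, 6] / [3, 5] / [7] / [8];  Q = [1, 3, 4] / [2, 5] / [6] / [7]
  Insert 1 (step 8): P = [1, 4, 6] / [2, 5] / [3] / [7] / [8];  Q = [1, 3, 4] / [2, 5] / [6] / [7] / [8]
Final shape: (3, 2, 1, 1, 1).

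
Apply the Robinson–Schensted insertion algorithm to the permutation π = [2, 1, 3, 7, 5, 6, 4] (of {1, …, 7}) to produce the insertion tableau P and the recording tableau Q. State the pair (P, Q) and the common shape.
P = [1, 3, 4, 6] / [2, 5] / [7];  Q = [1, 3, 4, 6] / [2, 5] / [7];  common shape = (4, 2, 1)

Row-insert the values π_1, π_2, … into P one at a time, bumping the leftmost entry strictly greater than the inserted value down to the next row. The recording tableau Q records, in position (i, j), the step at which that cell was added to P.
  Insert 2 (step 1): P = [2];  Q = [1]
  Insert 1 (step 2): P = [1] / [2];  Q = [1] / [2]
  Insert 3 (step 3): P = [1, 3] / [2];  Q = [1, 3] / [2]
  Insert 7 (step 4): P = [1, 3, 7] / [2];  Q = [1, 3, 4] / [2]
  Insert 5 (step 5): P = [1, 3, 5] / [2, 7];  Q = [1, 3, 4] / [2, 5]
  Insert 6 (step 6): P = [1, 3, 5, 6] / [2, 7];  Q = [1, 3, 4, 6] / [2, 5]
  Insert 4 (step 7): P = [1, 3, 4, 6] / [2, 5] / [7];  Q = [1, 3, 4, 6] / [2, 5] / [7]
Final shape: (4, 2, 1).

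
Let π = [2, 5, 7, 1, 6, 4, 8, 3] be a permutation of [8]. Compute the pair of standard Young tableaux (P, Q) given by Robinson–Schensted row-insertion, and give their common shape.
P = [1, 3, 6, 8] / [2, 4] / [5] / [7];  Q = [1, 2, 3, 7] / [4, 5] / [6] / [8];  common shape = (4, 2, 1, 1)

Row-insert the values π_1, π_2, … into P one at a time, bumping the leftmost entry strictly greater than the inserted value down to the next row. The recording tableau Q records, in position (i, j), the step at which that cell was added to P.
  Insert 2 (step 1): P = [2];  Q = [1]
  Insert 5 (step 2): P = [2, 5];  Q = [1, 2]
  Insert 7 (step 3): P = [2, 5, 7];  Q = [1, 2, 3]
  Insert 1 (step 4): P = [1, 5, 7] / [2];  Q = [1, 2, 3] / [4]
  Insert 6 (step 5): P = [1, 5, 6] / [2, 7];  Q = [1, 2, 3] / [4, 5]
  Insert 4 (step 6): P = [1, 4, 6] / [2, 5] / [7];  Q = [1, 2, 3] / [4, 5] / [6]
  Insert 8 (step 7): P = [1, 4, 6, 8] / [2, 5] / [7];  Q = [1, 2, 3, 7] / [4, 5] / [6]
  Insert 3 (step 8): P = [1, 3, 6, 8] / [2, 4] / [5] / [7];  Q = [1, 2, 3, 7] / [4, 5] / [6] / [8]
Final shape: (4, 2, 1, 1).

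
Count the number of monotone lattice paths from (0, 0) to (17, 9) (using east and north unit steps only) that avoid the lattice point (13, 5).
Number of paths = 2524790

Total paths from (0, 0) to (17, 9): C(26, 17) = 3124550. Paths through (13, 5): (paths (0, 0) → (13, 5)) × (paths (13, 5) → (17, 9)) = C(18, 13) · C(8, 4) = 8568 · 70 = 599760. Avoidance count = 3124550 − 599760 = 2524790.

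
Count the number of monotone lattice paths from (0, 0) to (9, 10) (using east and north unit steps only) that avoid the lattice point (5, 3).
Number of paths = 73898

Total paths from (0, 0) to (9, 10): C(19, 9) = 92378. Paths through (5, 3): (paths (0, 0) → (5, 3)) × (paths (5, 3) → (9, 10)) = C(8, 5) · C(11, 4) = 56 · 330 = 18480. Avoidance count = 92378 − 18480 = 73898.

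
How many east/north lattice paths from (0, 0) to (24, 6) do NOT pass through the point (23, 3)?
Number of paths = 583375

Total paths from (0, 0) to (24, 6): C(30, 24) = 593775. Paths through (23, 3): (paths (0, 0) → (23, 3)) × (paths (23, 3) → (24, 6)) = C(26, 23) · C(4, 1) = 2600 · 4 = 10400. Avoidance count = 593775 − 10400 = 583375.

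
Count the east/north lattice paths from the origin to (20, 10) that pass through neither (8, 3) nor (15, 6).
Number of paths = 17388531

Inclusion–exclusion. Total paths: C(30, 20) = 30045015. Through P₁: C(11, 8)·C(19, 12) = 8314020. Through P₂: C(21, 15)·C(9, 5) = 6837264. Since P₁ is strictly southwest of P₂, a monotone path through both must visit P₁ then P₂; paths through both = C(11, 8)·C(10, 7)·C(9, 5) = 2494800. Avoid both = 30045015 − 8314020 − 6837264 + 2494800 = 17388531.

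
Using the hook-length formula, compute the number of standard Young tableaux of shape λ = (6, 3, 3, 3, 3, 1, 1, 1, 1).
# SYT of shape (6, 3, 3, 3, 3, 1, 1, 1, 1) = 533482950

Hook-length formula: f^λ = n! / Π hook(c), product over all cells c of the Young diagram. For λ = (6, 3, 3, 3, 3, 1, 1, 1, 1), n = 22 boxes. Hook lengths by row (left-to-right, top-to-bottom): [14, 9, 8, 3, 2, 1]; [10, 5, 4]; [9, 4, 3]; [8, 3, 2]; [7, 2, 1]; [4]; [3]; [2]; [1]. Product of hooks = 2106910310400. So f^λ = 22! / 2106910310400 = 1124000727777607680000 / 2106910310400 = 533482950.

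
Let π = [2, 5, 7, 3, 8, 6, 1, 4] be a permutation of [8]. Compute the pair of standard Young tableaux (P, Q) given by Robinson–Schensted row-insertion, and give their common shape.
P = [1, 3, 4, 8] / [2, 6] / [5, 7];  Q = [1, 2, 3, 5] / [4, 6] / [7, 8];  common shape = (4, 2, 2)

Row-insert the values π_1, π_2, … into P one at a time, bumping the leftmost entry strictly greater than the inserted value down to the next row. The recording tableau Q records, in position (i, j), the step at which that cell was added to P.
  Insert 2 (step 1): P = [2];  Q = [1]
  Insert 5 (step 2): P = [2, 5];  Q = [1, 2]
  Insert 7 (step 3): P = [2, 5, 7];  Q = [1, 2, 3]
  Insert 3 (step 4): P = [2, 3, 7] / [5];  Q = [1, 2, 3] / [4]
  Insert 8 (step 5): P = [2, 3, 7, 8] / [5];  Q = [1, 2, 3, 5] / [4]
  Insert 6 (step 6): P = [2, 3, 6, 8] / [5, 7];  Q = [1, 2, 3, 5] / [4, 6]
  Insert 1 (step 7): P = [1, 3, 6, 8] / [2, 7] / [5];  Q = [1, 2, 3, 5] / [4, 6] / [7]
  Insert 4 (step 8): P = [1, 3, 4, 8] / [2, 6] / [5, 7];  Q = [1, 2, 3, 5] / [4, 6] / [7, 8]
Final shape: (4, 2, 2).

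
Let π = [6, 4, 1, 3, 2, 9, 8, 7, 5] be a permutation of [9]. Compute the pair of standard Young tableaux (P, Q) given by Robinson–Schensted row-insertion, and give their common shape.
P = [1, 2, 5] / [3, 7] / [4, 8] / [6, 9];  Q = [1, 4, 6] / [2, 7] / [3, 8] / [5, 9];  common shape = (3, 2, 2, 2)

Row-insert the values π_1, π_2, … into P one at a time, bumping the leftmost entry strictly greater than the inserted value down to the next row. The recording tableau Q records, in position (i, j), the step at which that cell was added to P.
  Insert 6 (step 1): P = [6];  Q = [1]
  Insert 4 (step 2): P = [4] / [6];  Q = [1] / [2]
  Insert 1 (step 3): P = [1] / [4] / [6];  Q = [1] / [2] / [3]
  Insert 3 (step 4): P = [1, 3] / [4] / [6];  Q = [1, 4] / [2] / [3]
  Insert 2 (step 5): P = [1, 2] / [3] / [4] / [6];  Q = [1, 4] / [2] / [3] / [5]
  Insert 9 (step 6): P = [1, 2, 9] / [3] / [4] / [6];  Q = [1, 4, 6] / [2] / [3] / [5]
  Insert 8 (step 7): P = [1, 2, 8] / [3, 9] / [4] / [6];  Q = [1, 4, 6] / [2, 7] / [3] / [5]
  Insert 7 (step 8): P = [1, 2, 7] / [3, 8] / [4, 9] / [6];  Q = [1, 4, 6] / [2, 7] / [3, 8] / [5]
  Insert 5 (step 9): P = [1, 2, 5] / [3, 7] / [4, 8] / [6, 9];  Q = [1, 4, 6] / [2, 7] / [3, 8] / [5, 9]
Final shape: (3, 2, 2, 2).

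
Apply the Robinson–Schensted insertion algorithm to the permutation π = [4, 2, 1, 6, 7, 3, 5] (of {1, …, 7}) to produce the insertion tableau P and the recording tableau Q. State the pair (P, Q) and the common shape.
P = [1, 3, 5] / [2, 6, 7] / [4];  Q = [1, 4, 5] / [2, 6, 7] / [3];  common shape = (3, 3, 1)

Row-insert the values π_1, π_2, … into P one at a time, bumping the leftmost entry strictly greater than the inserted value down to the next row. The recording tableau Q records, in position (i, j), the step at which that cell was added to P.
  Insert 4 (step 1): P = [4];  Q = [1]
  Insert 2 (step 2): P = [2] / [4];  Q = [1] / [2]
  Insert 1 (step 3): P = [1] / [2] / [4];  Q = [1] / [2] / [3]
  Insert 6 (step 4): P = [1, 6] / [2] / [4];  Q = [1, 4] / [2] / [3]
  Insert 7 (step 5): P = [1, 6, 7] / [2] / [4];  Q = [1, 4, 5] / [2] / [3]
  Insert 3 (step 6): P = [1, 3, 7] / [2, 6] / [4];  Q = [1, 4, 5] / [2, 6] / [3]
  Insert 5 (step 7): P = [1, 3, 5] / [2, 6, 7] / [4];  Q = [1, 4, 5] / [2, 6, 7] / [3]
Final shape: (3, 3, 1).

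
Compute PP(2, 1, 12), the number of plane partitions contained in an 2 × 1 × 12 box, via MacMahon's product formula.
PP(2, 1, 12) = 91

Evaluate the triple product over i = 1..2, j = 1..1, k = 1..12. The factors are (2/1) · (3/2) · (4/3) · (5/4) · (6/5) · (7/6) · (8/7) · (9/8) · … (24 factors total). The numerators and denominators telescope so the product is an integer; carrying out the multiplication exactly gives PP(2, 1, 12) = 91.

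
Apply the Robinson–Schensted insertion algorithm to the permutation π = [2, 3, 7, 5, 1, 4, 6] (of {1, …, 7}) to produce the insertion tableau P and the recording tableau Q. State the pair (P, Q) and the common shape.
P = [1, 3, 4, 6] / [2, 5] / [7];  Q = [1, 2, 3, 7] / [4, 6] / [5];  common shape = (4, 2, 1)

Row-insert the values π_1, π_2, … into P one at a time, bumping the leftmost entry strictly greater than the inserted value down to the next row. The recording tableau Q records, in position (i, j), the step at which that cell was added to P.
  Insert 2 (step 1): P = [2];  Q = [1]
  Insert 3 (step 2): P = [2, 3];  Q = [1, 2]
  Insert 7 (step 3): P = [2, 3, 7];  Q = [1, 2, 3]
  Insert 5 (step 4): P = [2, 3, 5] / [7];  Q = [1, 2, 3] / [4]
  Insert 1 (step 5): P = [1, 3, 5] / [2] / [7];  Q = [1, 2, 3] / [4] / [5]
  Insert 4 (step 6): P = [1, 3, 4] / [2, 5] / [7];  Q = [1, 2, 3] / [4, 6] / [5]
  Insert 6 (step 7): P = [1, 3, 4, 6] / [2, 5] / [7];  Q = [1, 2, 3, 7] / [4, 6] / [5]
Final shape: (4, 2, 1).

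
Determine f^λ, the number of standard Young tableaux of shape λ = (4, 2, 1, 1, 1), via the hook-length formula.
# SYT of shape (4, 2, 1, 1, 1) = 189

Hook-length formula: f^λ = n! / Π hook(c), product over all cells c of the Young diagram. For λ = (4, 2, 1, 1, 1), n = 9 boxes. Hook lengths by row (left-to-right, top-to-bottom): [8, 4, 2, 1]; [5, 1]; [3]; [2]; [1]. Product of hooks = 1920. So f^λ = 9! / 1920 = 362880 / 1920 = 189.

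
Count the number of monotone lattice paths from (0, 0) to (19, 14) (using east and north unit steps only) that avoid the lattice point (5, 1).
Number of paths = 698459400

Total paths from (0, 0) to (19, 14): C(33, 19) = 818809200. Paths through (5, 1): (paths (0, 0) → (5, 1)) × (paths (5, 1) → (19, 14)) = C(6, 5) · C(27, 14) = 6 · 20058300 = 120349800. Avoidance count = 818809200 − 120349800 = 698459400.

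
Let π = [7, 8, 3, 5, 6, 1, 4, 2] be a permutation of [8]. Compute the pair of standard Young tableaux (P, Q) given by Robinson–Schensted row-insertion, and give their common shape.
P = [1, 2, 6] / [3, 4] / [5, 8] / [7];  Q = [1, 2, 5] / [3, 4] / [6, 7] / [8];  common shape = (3, 2, 2, 1)

Row-insert the values π_1, π_2, … into P one at a time, bumping the leftmost entry strictly greater than the inserted value down to the next row. The recording tableau Q records, in position (i, j), the step at which that cell was added to P.
  Insert 7 (step 1): P = [7];  Q = [1]
  Insert 8 (step 2): P = [7, 8];  Q = [1, 2]
  Insert 3 (step 3): P = [3, 8] / [7];  Q = [1, 2] / [3]
  Insert 5 (step 4): P = [3, 5] / [7, 8];  Q = [1, 2] / [3, 4]
  Insert 6 (step 5): P = [3, 5, 6] / [7, 8];  Q = [1, 2, 5] / [3, 4]
  Insert 1 (step 6): P = [1, 5, 6] / [3, 8] / [7];  Q = [1, 2, 5] / [3, 4] / [6]
  Insert 4 (step 7): P = [1, 4, 6] / [3, 5] / [7, 8];  Q = [1, 2, 5] / [3, 4] / [6, 7]
  Insert 2 (step 8): P = [1, 2, 6] / [3, 4] / [5, 8] / [7];  Q = [1, 2, 5] / [3, 4] / [6, 7] / [8]
Final shape: (3, 2, 2, 1).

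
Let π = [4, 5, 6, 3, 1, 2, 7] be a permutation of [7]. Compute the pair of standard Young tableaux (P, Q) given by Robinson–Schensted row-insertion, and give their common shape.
P = [1, 2, 6, 7] / [3, 5] / [4];  Q = [1, 2, 3, 7] / [4, 6] / [5];  common shape = (4, 2, 1)

Row-insert the values π_1, π_2, … into P one at a time, bumping the leftmost entry strictly greater than the inserted value down to the next row. The recording tableau Q records, in position (i, j), the step at which that cell was added to P.
  Insert 4 (step 1): P = [4];  Q = [1]
  Insert 5 (step 2): P = [4, 5];  Q = [1, 2]
  Insert 6 (step 3): P = [4, 5, 6];  Q = [1, 2, 3]
  Insert 3 (step 4): P = [3, 5, 6] / [4];  Q = [1, 2, 3] / [4]
  Insert 1 (step 5): P = [1, 5, 6] / [3] / [4];  Q = [1, 2, 3] / [4] / [5]
  Insert 2 (step 6): P = [1, 2, 6] / [3, 5] / [4];  Q = [1, 2, 3] / [4, 6] / [5]
  Insert 7 (step 7): P = [1, 2, 6, 7] / [3, 5] / [4];  Q = [1, 2, 3, 7] / [4, 6] / [5]
Final shape: (4, 2, 1).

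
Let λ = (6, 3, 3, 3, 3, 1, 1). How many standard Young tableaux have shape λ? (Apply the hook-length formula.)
# SYT of shape (6, 3, 3, 3, 3, 1, 1) = 48498450

Hook-length formula: f^λ = n! / Π hook(c), product over all cells c of the Young diagram. For λ = (6, 3, 3, 3, 3, 1, 1), n = 20 boxes. Hook lengths by row (left-to-right, top-to-bottom): [12, 9, 8, 3, 2, 1]; [8, 5, 4]; [7, 4, 3]; [6, 3, 2]; [5, 2, 1]; [2]; [1]. Product of hooks = 50164531200. So f^λ = 20! / 50164531200 = 2432902008176640000 / 50164531200 = 48498450.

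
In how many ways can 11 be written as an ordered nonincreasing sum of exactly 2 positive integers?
p(11, 2 parts) = 5

Partitions of n into exactly k parts ↔ partitions of n − k into at most k parts (subtract 1 from each part). For n = 11, k = 2, the partitions are: 10+1, 9+2, 8+3, 7+4, 6+5. Count = 5.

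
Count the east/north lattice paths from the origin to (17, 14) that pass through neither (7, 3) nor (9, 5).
Number of paths = 191691185

Inclusion–exclusion. Total paths: C(31, 17) = 265182525. Through P₁: C(10, 7)·C(21, 10) = 42325920. Through P₂: C(14, 9)·C(17, 8) = 48668620. Since P₁ is strictly southwest of P₂, a monotone path through both must visit P₁ then P₂; paths through both = C(10, 7)·C(4, 2)·C(17, 8) = 17503200. Avoid both = 265182525 − 42325920 − 48668620 + 17503200 = 191691185.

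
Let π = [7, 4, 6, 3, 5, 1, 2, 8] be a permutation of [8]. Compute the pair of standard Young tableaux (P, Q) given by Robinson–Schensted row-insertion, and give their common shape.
P = [1, 2, 8] / [3, 5] / [4, 6] / [7];  Q = [1, 3, 8] / [2, 5] / [4, 7] / [6];  common shape = (3, 2, 2, 1)

Row-insert the values π_1, π_2, … into P one at a time, bumping the leftmost entry strictly greater than the inserted value down to the next row. The recording tableau Q records, in position (i, j), the step at which that cell was added to P.
  Insert 7 (step 1): P = [7];  Q = [1]
  Insert 4 (step 2): P = [4] / [7];  Q = [1] / [2]
  Insert 6 (step 3): P = [4, 6] / [7];  Q = [1, 3] / [2]
  Insert 3 (step 4): P = [3, 6] / [4] / [7];  Q = [1, 3] / [2] / [4]
  Insert 5 (step 5): P = [3, 5] / [4, 6] / [7];  Q = [1, 3] / [2, 5] / [4]
  Insert 1 (step 6): P = [1, 5] / [3, 6] / [4] / [7];  Q = [1, 3] / [2, 5] / [4] / [6]
  Insert 2 (step 7): P = [1, 2] / [3, 5] / [4, 6] / [7];  Q = [1, 3] / [2, 5] / [4, 7] / [6]
  Insert 8 (step 8): P = [1, 2, 8] / [3, 5] / [4, 6] / [7];  Q = [1, 3, 8] / [2, 5] / [4, 7] / [6]
Final shape: (3, 2, 2, 1).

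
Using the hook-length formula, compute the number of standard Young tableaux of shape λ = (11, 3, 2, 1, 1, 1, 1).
# SYT of shape (11, 3, 2, 1, 1, 1, 1) = 8558550

Hook-length formula: f^λ = n! / Π hook(c), product over all cells c of the Young diagram. For λ = (11, 3, 2, 1, 1, 1, 1), n = 20 boxes. Hook lengths by row (left-to-right, top-to-bottom): [17, 12, 10, 8, 7, 6, 5, 4, 3, 2, 1]; [8, 3, 1]; [6, 1]; [4]; [3]; [2]; [1]. Product of hooks = 284265676800. So f^λ = 20! / 284265676800 = 2432902008176640000 / 284265676800 = 8558550.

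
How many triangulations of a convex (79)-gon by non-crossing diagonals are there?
C_77 = 18793142726809884575211361279087545193250040

These polygon triangulations are counted by the Catalan number C_n = (1/(n + 1)) · C(2n, n). For n = 77: C_77 = (1/78) · C(154, 77) = 1465865132691170996866486179768828525073503120/78 = 18793142726809884575211361279087545193250040.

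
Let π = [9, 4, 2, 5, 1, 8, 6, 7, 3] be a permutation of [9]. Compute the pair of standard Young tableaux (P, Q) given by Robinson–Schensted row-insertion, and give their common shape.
P = [1, 3, 6, 7] / [2, 5] / [4, 8] / [9];  Q = [1, 4, 6, 8] / [2, 7] / [3, 9] / [5];  common shape = (4, 2, 2, 1)

Row-insert the values π_1, π_2, … into P one at a time, bumping the leftmost entry strictly greater than the inserted value down to the next row. The recording tableau Q records, in position (i, j), the step at which that cell was added to P.
  Insert 9 (step 1): P = [9];  Q = [1]
  Insert 4 (step 2): P = [4] / [9];  Q = [1] / [2]
  Insert 2 (step 3): P = [2] / [4] / [9];  Q = [1] / [2] / [3]
  Insert 5 (step 4): P = [2, 5] / [4] / [9];  Q = [1, 4] / [2] / [3]
  Insert 1 (step 5): P = [1, 5] / [2] / [4] / [9];  Q = [1, 4] / [2] / [3] / [5]
  Insert 8 (step 6): P = [1, 5, 8] / [2] / [4] / [9];  Q = [1, 4, 6] / [2] / [3] / [5]
  Insert 6 (step 7): P = [1, 5, 6] / [2, 8] / [4] / [9];  Q = [1, 4, 6] / [2, 7] / [3] / [5]
  Insert 7 (step 8): P = [1, 5, 6, 7] / [2, 8] / [4] / [9];  Q = [1, 4, 6, 8] / [2, 7] / [3] / [5]
  Insert 3 (step 9): P = [1, 3, 6, 7] / [2, 5] / [4, 8] / [9];  Q = [1, 4, 6, 8] / [2, 7] / [3, 9] / [5]
Final shape: (4, 2, 2, 1).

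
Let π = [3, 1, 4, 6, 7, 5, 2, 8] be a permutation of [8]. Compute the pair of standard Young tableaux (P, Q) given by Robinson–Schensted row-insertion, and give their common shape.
P = [1, 2, 5, 7, 8] / [3, 4] / [6];  Q = [1, 3, 4, 5, 8] / [2, 6] / [7];  common shape = (5, 2, 1)

Row-insert the values π_1, π_2, … into P one at a time, bumping the leftmost entry strictly greater than the inserted value down to the next row. The recording tableau Q records, in position (i, j), the step at which that cell was added to P.
  Insert 3 (step 1): P = [3];  Q = [1]
  Insert 1 (step 2): P = [1] / [3];  Q = [1] / [2]
  Insert 4 (step 3): P = [1, 4] / [3];  Q = [1, 3] / [2]
  Insert 6 (step 4): P = [1, 4, 6] / [3];  Q = [1, 3, 4] / [2]
  Insert 7 (step 5): P = [1, 4, 6, 7] / [3];  Q = [1, 3, 4, 5] / [2]
  Insert 5 (step 6): P = [1, 4, 5, 7] / [3, 6];  Q = [1, 3, 4, 5] / [2, 6]
  Insert 2 (step 7): P = [1, 2, 5, 7] / [3, 4] / [6];  Q = [1, 3, 4, 5] / [2, 6] / [7]
  Insert 8 (step 8): P = [1, 2, 5, 7, 8] / [3, 4] / [6];  Q = [1, 3, 4, 5, 8] / [2, 6] / [7]
Final shape: (5, 2, 1).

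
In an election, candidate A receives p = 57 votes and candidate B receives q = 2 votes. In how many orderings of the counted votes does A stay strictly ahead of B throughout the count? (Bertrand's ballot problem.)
Strict-lead orderings = 1595

Total orderings of the 59 votes with 57 for A: C(59, 57) = 1711. By the Bertrand ballot formula (Cycle Lemma / reflection principle), the number of orderings in which A is strictly ahead of B throughout is (p − q)/(p + q) · C(p + q, p) = (57 − 2)/(57 + 2) · 1711 = 1595.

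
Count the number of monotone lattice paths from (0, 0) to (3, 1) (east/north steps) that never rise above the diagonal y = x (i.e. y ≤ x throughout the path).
Number of paths = 3

By the reflection principle (André's argument), the number of monotone paths to (3, 1) with n ≤ m that never go above y = x is C(4, 3) − C(4, 4) = 4 − 1 = 3.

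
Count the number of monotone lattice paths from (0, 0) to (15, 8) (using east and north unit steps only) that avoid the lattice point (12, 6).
Number of paths = 304674

Total paths from (0, 0) to (15, 8): C(23, 15) = 490314. Paths through (12, 6): (paths (0, 0) → (12, 6)) × (paths (12, 6) → (15, 8)) = C(18, 12) · C(5, 3) = 18564 · 10 = 185640. Avoidance count = 490314 − 185640 = 304674.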